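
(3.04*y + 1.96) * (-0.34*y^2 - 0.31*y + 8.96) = -1.0336*y^3 - 1.6088*y^2 + 26.6308*y + 17.5616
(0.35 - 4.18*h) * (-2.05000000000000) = 8.569*h - 0.7175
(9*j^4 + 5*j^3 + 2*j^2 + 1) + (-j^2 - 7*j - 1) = 9*j^4 + 5*j^3 + j^2 - 7*j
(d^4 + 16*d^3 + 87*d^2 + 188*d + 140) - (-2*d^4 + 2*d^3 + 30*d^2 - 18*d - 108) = 3*d^4 + 14*d^3 + 57*d^2 + 206*d + 248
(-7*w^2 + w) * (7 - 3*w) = 21*w^3 - 52*w^2 + 7*w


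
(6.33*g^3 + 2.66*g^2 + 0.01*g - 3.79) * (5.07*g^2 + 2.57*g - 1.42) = 32.0931*g^5 + 29.7543*g^4 - 2.1017*g^3 - 22.9668*g^2 - 9.7545*g + 5.3818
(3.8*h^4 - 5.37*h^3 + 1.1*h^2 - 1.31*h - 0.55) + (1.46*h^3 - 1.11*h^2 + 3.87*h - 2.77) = 3.8*h^4 - 3.91*h^3 - 0.01*h^2 + 2.56*h - 3.32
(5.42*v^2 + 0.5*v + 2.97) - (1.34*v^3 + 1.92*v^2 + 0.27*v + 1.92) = -1.34*v^3 + 3.5*v^2 + 0.23*v + 1.05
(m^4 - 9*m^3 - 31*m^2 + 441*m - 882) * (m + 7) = m^5 - 2*m^4 - 94*m^3 + 224*m^2 + 2205*m - 6174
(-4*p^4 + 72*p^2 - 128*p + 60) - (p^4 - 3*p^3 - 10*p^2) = -5*p^4 + 3*p^3 + 82*p^2 - 128*p + 60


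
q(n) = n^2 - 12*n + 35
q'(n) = 2*n - 12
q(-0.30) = 38.69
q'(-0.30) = -12.60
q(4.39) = 1.59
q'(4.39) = -3.22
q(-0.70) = 43.89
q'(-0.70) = -13.40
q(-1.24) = 51.42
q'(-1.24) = -14.48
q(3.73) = 4.15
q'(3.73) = -4.54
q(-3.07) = 81.26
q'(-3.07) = -18.14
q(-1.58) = 56.46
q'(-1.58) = -15.16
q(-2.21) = 66.40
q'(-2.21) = -16.42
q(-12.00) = 323.00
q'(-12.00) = -36.00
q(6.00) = -1.00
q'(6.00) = 0.00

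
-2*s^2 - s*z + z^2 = (-2*s + z)*(s + z)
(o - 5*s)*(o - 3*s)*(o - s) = o^3 - 9*o^2*s + 23*o*s^2 - 15*s^3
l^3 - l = l*(l - 1)*(l + 1)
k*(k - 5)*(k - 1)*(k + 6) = k^4 - 31*k^2 + 30*k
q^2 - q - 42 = (q - 7)*(q + 6)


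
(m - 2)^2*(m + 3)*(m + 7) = m^4 + 6*m^3 - 15*m^2 - 44*m + 84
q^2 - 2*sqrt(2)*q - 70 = (q - 7*sqrt(2))*(q + 5*sqrt(2))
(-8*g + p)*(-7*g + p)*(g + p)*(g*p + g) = 56*g^4*p + 56*g^4 + 41*g^3*p^2 + 41*g^3*p - 14*g^2*p^3 - 14*g^2*p^2 + g*p^4 + g*p^3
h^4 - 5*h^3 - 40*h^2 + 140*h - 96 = (h - 8)*(h - 2)*(h - 1)*(h + 6)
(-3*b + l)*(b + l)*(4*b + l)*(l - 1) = -12*b^3*l + 12*b^3 - 11*b^2*l^2 + 11*b^2*l + 2*b*l^3 - 2*b*l^2 + l^4 - l^3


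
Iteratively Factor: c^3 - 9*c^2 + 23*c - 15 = (c - 3)*(c^2 - 6*c + 5) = (c - 3)*(c - 1)*(c - 5)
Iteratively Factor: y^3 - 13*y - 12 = (y - 4)*(y^2 + 4*y + 3) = (y - 4)*(y + 3)*(y + 1)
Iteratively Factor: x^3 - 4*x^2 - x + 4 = (x + 1)*(x^2 - 5*x + 4) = (x - 4)*(x + 1)*(x - 1)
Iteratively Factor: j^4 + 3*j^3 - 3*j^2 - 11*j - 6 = (j + 1)*(j^3 + 2*j^2 - 5*j - 6) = (j + 1)*(j + 3)*(j^2 - j - 2) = (j - 2)*(j + 1)*(j + 3)*(j + 1)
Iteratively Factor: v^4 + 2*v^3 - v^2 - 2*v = (v + 1)*(v^3 + v^2 - 2*v) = (v - 1)*(v + 1)*(v^2 + 2*v) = (v - 1)*(v + 1)*(v + 2)*(v)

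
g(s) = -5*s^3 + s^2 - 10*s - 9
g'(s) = -15*s^2 + 2*s - 10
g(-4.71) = 582.72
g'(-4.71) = -352.18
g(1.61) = -43.37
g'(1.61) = -45.66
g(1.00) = -23.00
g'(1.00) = -23.00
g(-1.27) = 15.55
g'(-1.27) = -36.73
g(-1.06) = 8.68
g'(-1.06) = -28.97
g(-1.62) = 31.08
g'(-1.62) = -52.61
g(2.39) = -95.45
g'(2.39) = -90.90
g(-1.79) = 40.78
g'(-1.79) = -61.64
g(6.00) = -1113.00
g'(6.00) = -538.00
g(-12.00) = 8895.00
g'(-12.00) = -2194.00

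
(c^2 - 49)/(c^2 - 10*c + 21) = (c + 7)/(c - 3)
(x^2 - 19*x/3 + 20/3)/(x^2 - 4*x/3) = (x - 5)/x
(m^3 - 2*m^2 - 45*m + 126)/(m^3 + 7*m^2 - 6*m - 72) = (m^2 + m - 42)/(m^2 + 10*m + 24)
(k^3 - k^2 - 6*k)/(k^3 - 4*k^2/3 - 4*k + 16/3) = 3*k*(k - 3)/(3*k^2 - 10*k + 8)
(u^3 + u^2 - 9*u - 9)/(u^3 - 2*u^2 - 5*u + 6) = (u^2 + 4*u + 3)/(u^2 + u - 2)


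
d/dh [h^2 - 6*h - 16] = 2*h - 6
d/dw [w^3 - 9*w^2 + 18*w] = 3*w^2 - 18*w + 18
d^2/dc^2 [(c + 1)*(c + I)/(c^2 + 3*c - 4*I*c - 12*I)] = (c^3*(-4 + 10*I) + 78*I*c^2 + c*(-48 + 90*I) - 240 + 154*I)/(c^6 + c^5*(9 - 12*I) + c^4*(-21 - 108*I) + c^3*(-405 - 260*I) + c^2*(-1296 + 252*I) + c*(-1296 + 1728*I) + 1728*I)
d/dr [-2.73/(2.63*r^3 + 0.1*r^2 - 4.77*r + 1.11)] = (21.5397*r^2 + 0.546*r - 13.0221)/(2.63*r^3 + 0.1*r^2 - 4.77*r + 1.11)^2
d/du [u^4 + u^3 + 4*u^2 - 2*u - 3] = 4*u^3 + 3*u^2 + 8*u - 2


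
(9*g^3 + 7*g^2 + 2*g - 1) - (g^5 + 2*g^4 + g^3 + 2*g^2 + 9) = -g^5 - 2*g^4 + 8*g^3 + 5*g^2 + 2*g - 10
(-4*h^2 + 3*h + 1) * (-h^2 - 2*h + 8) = 4*h^4 + 5*h^3 - 39*h^2 + 22*h + 8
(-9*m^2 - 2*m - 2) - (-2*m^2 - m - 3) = -7*m^2 - m + 1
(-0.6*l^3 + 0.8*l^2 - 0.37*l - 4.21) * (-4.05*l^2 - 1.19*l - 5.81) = 2.43*l^5 - 2.526*l^4 + 4.0325*l^3 + 12.8428*l^2 + 7.1596*l + 24.4601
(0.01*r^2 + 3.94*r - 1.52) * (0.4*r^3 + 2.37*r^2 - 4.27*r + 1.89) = 0.004*r^5 + 1.5997*r^4 + 8.6871*r^3 - 20.4073*r^2 + 13.937*r - 2.8728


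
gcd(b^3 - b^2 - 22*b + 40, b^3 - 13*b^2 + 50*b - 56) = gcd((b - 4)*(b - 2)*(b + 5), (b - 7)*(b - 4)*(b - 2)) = b^2 - 6*b + 8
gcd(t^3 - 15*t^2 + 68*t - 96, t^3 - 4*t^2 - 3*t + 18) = t - 3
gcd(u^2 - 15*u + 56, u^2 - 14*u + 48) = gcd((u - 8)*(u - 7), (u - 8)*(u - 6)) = u - 8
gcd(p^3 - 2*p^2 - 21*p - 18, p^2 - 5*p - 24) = p + 3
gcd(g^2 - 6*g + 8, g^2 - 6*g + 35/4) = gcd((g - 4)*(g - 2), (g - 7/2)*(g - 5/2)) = 1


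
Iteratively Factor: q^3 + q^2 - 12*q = (q + 4)*(q^2 - 3*q) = q*(q + 4)*(q - 3)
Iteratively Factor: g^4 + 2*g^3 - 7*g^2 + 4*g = (g + 4)*(g^3 - 2*g^2 + g) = (g - 1)*(g + 4)*(g^2 - g) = g*(g - 1)*(g + 4)*(g - 1)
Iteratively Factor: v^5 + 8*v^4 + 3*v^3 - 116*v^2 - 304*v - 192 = (v - 4)*(v^4 + 12*v^3 + 51*v^2 + 88*v + 48) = (v - 4)*(v + 4)*(v^3 + 8*v^2 + 19*v + 12) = (v - 4)*(v + 3)*(v + 4)*(v^2 + 5*v + 4) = (v - 4)*(v + 3)*(v + 4)^2*(v + 1)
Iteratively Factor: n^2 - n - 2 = (n - 2)*(n + 1)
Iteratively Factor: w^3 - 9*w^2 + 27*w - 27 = (w - 3)*(w^2 - 6*w + 9) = (w - 3)^2*(w - 3)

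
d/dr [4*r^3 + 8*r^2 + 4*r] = 12*r^2 + 16*r + 4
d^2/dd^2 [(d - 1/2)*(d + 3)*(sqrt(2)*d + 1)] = 6*sqrt(2)*d + 2 + 5*sqrt(2)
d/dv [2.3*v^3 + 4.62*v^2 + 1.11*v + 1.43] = 6.9*v^2 + 9.24*v + 1.11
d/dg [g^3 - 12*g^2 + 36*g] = 3*g^2 - 24*g + 36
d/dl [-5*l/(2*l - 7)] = 35/(2*l - 7)^2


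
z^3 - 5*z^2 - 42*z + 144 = (z - 8)*(z - 3)*(z + 6)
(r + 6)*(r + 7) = r^2 + 13*r + 42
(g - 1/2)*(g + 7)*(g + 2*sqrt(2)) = g^3 + 2*sqrt(2)*g^2 + 13*g^2/2 - 7*g/2 + 13*sqrt(2)*g - 7*sqrt(2)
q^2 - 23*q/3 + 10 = (q - 6)*(q - 5/3)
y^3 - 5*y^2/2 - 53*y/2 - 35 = (y - 7)*(y + 2)*(y + 5/2)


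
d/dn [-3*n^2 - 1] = -6*n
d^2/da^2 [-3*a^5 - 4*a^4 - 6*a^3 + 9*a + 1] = 12*a*(-5*a^2 - 4*a - 3)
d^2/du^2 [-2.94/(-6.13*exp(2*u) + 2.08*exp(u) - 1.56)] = ((6.1152 - 72.0888*exp(u))*(6.13*exp(2*u) - 2.08*exp(u) + 1.56) + 2.94*(12.26*exp(u) - 2.08)*(24.52*exp(u) - 4.16)*exp(u))*exp(u)/(6.13*exp(2*u) - 2.08*exp(u) + 1.56)^3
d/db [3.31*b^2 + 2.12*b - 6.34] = 6.62*b + 2.12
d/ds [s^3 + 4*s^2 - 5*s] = 3*s^2 + 8*s - 5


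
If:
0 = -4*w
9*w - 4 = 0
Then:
No Solution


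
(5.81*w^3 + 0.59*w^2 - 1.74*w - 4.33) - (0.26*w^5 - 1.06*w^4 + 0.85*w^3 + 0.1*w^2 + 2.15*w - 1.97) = -0.26*w^5 + 1.06*w^4 + 4.96*w^3 + 0.49*w^2 - 3.89*w - 2.36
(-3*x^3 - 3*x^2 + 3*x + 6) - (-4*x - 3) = -3*x^3 - 3*x^2 + 7*x + 9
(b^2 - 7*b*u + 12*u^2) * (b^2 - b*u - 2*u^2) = b^4 - 8*b^3*u + 17*b^2*u^2 + 2*b*u^3 - 24*u^4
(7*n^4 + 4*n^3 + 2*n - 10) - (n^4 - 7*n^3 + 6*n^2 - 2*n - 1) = 6*n^4 + 11*n^3 - 6*n^2 + 4*n - 9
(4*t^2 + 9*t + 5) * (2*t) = 8*t^3 + 18*t^2 + 10*t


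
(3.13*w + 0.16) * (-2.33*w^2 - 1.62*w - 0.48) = -7.2929*w^3 - 5.4434*w^2 - 1.7616*w - 0.0768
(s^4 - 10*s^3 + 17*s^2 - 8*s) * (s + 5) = s^5 - 5*s^4 - 33*s^3 + 77*s^2 - 40*s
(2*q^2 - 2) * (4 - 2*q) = -4*q^3 + 8*q^2 + 4*q - 8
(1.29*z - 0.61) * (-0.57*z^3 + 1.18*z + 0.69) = -0.7353*z^4 + 0.3477*z^3 + 1.5222*z^2 + 0.1703*z - 0.4209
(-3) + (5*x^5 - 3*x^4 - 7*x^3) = 5*x^5 - 3*x^4 - 7*x^3 - 3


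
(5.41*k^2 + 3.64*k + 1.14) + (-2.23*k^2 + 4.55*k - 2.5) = 3.18*k^2 + 8.19*k - 1.36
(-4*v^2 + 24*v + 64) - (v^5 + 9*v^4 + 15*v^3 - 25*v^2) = -v^5 - 9*v^4 - 15*v^3 + 21*v^2 + 24*v + 64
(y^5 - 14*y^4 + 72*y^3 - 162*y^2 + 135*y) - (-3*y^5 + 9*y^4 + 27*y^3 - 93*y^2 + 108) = 4*y^5 - 23*y^4 + 45*y^3 - 69*y^2 + 135*y - 108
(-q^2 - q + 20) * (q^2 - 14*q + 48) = -q^4 + 13*q^3 - 14*q^2 - 328*q + 960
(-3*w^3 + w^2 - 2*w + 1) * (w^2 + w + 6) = -3*w^5 - 2*w^4 - 19*w^3 + 5*w^2 - 11*w + 6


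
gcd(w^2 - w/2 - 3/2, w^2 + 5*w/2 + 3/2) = w + 1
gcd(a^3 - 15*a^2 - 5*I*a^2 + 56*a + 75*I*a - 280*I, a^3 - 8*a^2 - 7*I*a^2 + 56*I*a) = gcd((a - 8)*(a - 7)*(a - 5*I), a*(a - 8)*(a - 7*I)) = a - 8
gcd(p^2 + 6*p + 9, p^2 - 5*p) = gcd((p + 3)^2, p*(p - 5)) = 1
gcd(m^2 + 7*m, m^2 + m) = m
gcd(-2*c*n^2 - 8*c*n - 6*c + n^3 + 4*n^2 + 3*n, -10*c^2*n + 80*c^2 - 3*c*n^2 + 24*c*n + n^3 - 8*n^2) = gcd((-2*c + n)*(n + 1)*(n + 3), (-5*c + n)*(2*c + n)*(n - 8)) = 1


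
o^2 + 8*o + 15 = (o + 3)*(o + 5)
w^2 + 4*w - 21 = (w - 3)*(w + 7)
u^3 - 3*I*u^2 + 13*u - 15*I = (u - 5*I)*(u - I)*(u + 3*I)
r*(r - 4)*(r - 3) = r^3 - 7*r^2 + 12*r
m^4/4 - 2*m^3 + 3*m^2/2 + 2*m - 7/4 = (m/4 + 1/4)*(m - 7)*(m - 1)^2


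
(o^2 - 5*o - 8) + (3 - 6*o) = o^2 - 11*o - 5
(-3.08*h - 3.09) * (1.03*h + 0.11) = -3.1724*h^2 - 3.5215*h - 0.3399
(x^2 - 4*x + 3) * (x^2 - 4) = x^4 - 4*x^3 - x^2 + 16*x - 12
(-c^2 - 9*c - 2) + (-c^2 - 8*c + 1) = -2*c^2 - 17*c - 1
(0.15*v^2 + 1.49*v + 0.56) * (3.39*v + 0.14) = 0.5085*v^3 + 5.0721*v^2 + 2.107*v + 0.0784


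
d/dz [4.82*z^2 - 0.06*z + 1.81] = 9.64*z - 0.06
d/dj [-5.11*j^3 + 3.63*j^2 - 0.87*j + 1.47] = -15.33*j^2 + 7.26*j - 0.87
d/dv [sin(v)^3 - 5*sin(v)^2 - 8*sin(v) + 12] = (3*sin(v)^2 - 10*sin(v) - 8)*cos(v)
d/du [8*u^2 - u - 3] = 16*u - 1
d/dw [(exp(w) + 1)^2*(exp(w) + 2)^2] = 2*(exp(w) + 1)*(exp(w) + 2)*(2*exp(w) + 3)*exp(w)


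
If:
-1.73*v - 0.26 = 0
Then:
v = -0.15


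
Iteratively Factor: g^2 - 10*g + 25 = (g - 5)*(g - 5)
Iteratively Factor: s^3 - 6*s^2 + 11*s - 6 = (s - 1)*(s^2 - 5*s + 6) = (s - 3)*(s - 1)*(s - 2)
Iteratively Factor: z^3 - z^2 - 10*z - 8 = (z + 2)*(z^2 - 3*z - 4) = (z + 1)*(z + 2)*(z - 4)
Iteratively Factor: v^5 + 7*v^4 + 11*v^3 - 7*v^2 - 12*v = (v)*(v^4 + 7*v^3 + 11*v^2 - 7*v - 12) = v*(v - 1)*(v^3 + 8*v^2 + 19*v + 12) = v*(v - 1)*(v + 4)*(v^2 + 4*v + 3) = v*(v - 1)*(v + 1)*(v + 4)*(v + 3)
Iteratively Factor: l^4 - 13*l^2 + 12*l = (l + 4)*(l^3 - 4*l^2 + 3*l) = (l - 1)*(l + 4)*(l^2 - 3*l) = (l - 3)*(l - 1)*(l + 4)*(l)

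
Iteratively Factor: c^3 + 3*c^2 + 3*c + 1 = (c + 1)*(c^2 + 2*c + 1) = (c + 1)^2*(c + 1)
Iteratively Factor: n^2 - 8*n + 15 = (n - 5)*(n - 3)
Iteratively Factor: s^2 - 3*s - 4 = (s + 1)*(s - 4)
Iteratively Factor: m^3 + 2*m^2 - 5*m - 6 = (m - 2)*(m^2 + 4*m + 3) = (m - 2)*(m + 1)*(m + 3)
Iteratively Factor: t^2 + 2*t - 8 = (t + 4)*(t - 2)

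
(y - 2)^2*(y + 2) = y^3 - 2*y^2 - 4*y + 8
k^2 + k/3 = k*(k + 1/3)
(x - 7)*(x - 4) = x^2 - 11*x + 28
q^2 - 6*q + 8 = (q - 4)*(q - 2)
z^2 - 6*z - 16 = (z - 8)*(z + 2)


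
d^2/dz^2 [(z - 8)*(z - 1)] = 2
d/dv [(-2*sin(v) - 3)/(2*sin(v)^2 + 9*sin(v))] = (4*cos(v) + 12/tan(v) + 27*cos(v)/sin(v)^2)/(2*sin(v) + 9)^2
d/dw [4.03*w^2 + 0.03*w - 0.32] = 8.06*w + 0.03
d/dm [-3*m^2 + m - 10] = 1 - 6*m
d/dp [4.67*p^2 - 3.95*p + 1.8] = 9.34*p - 3.95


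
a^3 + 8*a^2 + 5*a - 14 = (a - 1)*(a + 2)*(a + 7)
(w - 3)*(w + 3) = w^2 - 9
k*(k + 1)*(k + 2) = k^3 + 3*k^2 + 2*k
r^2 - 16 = (r - 4)*(r + 4)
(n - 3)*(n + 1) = n^2 - 2*n - 3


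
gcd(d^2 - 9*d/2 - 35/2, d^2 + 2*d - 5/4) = d + 5/2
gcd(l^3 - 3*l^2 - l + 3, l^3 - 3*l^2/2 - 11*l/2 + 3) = l - 3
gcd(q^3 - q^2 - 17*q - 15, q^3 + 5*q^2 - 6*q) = 1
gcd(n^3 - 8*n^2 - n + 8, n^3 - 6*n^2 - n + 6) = n^2 - 1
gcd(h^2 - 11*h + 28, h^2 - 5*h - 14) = h - 7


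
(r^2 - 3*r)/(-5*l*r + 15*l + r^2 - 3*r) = r/(-5*l + r)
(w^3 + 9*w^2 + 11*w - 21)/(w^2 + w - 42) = (w^2 + 2*w - 3)/(w - 6)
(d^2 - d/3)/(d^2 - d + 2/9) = 3*d/(3*d - 2)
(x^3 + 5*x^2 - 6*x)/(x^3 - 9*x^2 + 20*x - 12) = x*(x + 6)/(x^2 - 8*x + 12)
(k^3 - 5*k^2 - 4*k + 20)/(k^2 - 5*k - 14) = (k^2 - 7*k + 10)/(k - 7)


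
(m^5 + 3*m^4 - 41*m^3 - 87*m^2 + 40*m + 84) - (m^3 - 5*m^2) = m^5 + 3*m^4 - 42*m^3 - 82*m^2 + 40*m + 84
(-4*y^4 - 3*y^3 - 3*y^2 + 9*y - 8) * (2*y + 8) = -8*y^5 - 38*y^4 - 30*y^3 - 6*y^2 + 56*y - 64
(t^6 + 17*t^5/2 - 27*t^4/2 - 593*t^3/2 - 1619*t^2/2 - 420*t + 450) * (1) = t^6 + 17*t^5/2 - 27*t^4/2 - 593*t^3/2 - 1619*t^2/2 - 420*t + 450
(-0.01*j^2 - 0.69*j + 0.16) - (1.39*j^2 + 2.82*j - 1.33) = -1.4*j^2 - 3.51*j + 1.49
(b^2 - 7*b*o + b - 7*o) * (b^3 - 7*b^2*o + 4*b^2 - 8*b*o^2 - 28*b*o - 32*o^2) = b^5 - 14*b^4*o + 5*b^4 + 41*b^3*o^2 - 70*b^3*o + 4*b^3 + 56*b^2*o^3 + 205*b^2*o^2 - 56*b^2*o + 280*b*o^3 + 164*b*o^2 + 224*o^3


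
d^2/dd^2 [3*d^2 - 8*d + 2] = 6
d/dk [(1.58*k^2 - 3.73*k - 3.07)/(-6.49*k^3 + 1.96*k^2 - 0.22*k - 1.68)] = (10.2542*k^4 - 48.4154*k^3 - 52.8097*k^2 + 6.7256*k + 5.591)/(42.1201*k^6 - 25.4408*k^5 + 6.6972*k^4 + 20.944*k^3 - 6.5372*k^2 + 0.7392*k + 2.8224)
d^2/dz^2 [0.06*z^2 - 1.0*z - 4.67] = 0.120000000000000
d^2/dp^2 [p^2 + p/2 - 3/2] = 2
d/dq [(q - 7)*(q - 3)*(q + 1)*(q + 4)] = 4*q^3 - 15*q^2 - 50*q + 65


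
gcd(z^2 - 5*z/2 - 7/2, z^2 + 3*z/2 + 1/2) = z + 1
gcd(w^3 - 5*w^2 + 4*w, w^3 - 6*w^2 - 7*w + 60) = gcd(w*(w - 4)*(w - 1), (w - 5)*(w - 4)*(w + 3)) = w - 4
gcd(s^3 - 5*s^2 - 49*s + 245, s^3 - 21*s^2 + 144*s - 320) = s - 5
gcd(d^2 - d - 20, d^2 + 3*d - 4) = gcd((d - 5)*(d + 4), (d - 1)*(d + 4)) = d + 4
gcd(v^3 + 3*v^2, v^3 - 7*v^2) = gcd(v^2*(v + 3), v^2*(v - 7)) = v^2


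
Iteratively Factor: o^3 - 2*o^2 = (o - 2)*(o^2) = o*(o - 2)*(o)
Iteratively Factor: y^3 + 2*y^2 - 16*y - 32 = (y - 4)*(y^2 + 6*y + 8) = (y - 4)*(y + 4)*(y + 2)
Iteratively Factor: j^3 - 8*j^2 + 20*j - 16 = (j - 2)*(j^2 - 6*j + 8) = (j - 2)^2*(j - 4)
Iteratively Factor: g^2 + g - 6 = (g + 3)*(g - 2)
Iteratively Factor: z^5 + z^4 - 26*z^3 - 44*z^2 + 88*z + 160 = (z + 2)*(z^4 - z^3 - 24*z^2 + 4*z + 80) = (z - 2)*(z + 2)*(z^3 + z^2 - 22*z - 40) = (z - 5)*(z - 2)*(z + 2)*(z^2 + 6*z + 8) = (z - 5)*(z - 2)*(z + 2)*(z + 4)*(z + 2)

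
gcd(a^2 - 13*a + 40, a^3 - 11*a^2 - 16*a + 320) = a - 8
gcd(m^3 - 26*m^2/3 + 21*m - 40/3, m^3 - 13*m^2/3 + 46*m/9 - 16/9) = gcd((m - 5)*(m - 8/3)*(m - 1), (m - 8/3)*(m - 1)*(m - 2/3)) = m^2 - 11*m/3 + 8/3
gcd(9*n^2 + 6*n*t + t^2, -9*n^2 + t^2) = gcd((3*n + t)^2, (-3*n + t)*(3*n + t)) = 3*n + t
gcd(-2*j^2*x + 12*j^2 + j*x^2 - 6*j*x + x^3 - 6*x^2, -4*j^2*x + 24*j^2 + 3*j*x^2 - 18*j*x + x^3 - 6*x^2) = -j*x + 6*j + x^2 - 6*x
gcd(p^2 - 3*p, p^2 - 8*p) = p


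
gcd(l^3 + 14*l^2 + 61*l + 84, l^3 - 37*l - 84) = l^2 + 7*l + 12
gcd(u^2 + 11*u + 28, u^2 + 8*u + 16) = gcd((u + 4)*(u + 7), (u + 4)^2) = u + 4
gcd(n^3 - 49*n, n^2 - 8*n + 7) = n - 7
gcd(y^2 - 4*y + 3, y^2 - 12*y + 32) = 1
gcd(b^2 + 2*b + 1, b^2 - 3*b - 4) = b + 1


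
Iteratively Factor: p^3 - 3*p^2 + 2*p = (p)*(p^2 - 3*p + 2) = p*(p - 1)*(p - 2)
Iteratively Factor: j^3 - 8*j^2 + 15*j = (j - 3)*(j^2 - 5*j) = j*(j - 3)*(j - 5)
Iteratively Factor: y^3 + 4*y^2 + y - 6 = (y + 3)*(y^2 + y - 2) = (y + 2)*(y + 3)*(y - 1)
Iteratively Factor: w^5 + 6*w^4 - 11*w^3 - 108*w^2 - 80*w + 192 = (w + 3)*(w^4 + 3*w^3 - 20*w^2 - 48*w + 64) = (w - 1)*(w + 3)*(w^3 + 4*w^2 - 16*w - 64) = (w - 4)*(w - 1)*(w + 3)*(w^2 + 8*w + 16) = (w - 4)*(w - 1)*(w + 3)*(w + 4)*(w + 4)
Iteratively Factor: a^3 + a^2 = (a)*(a^2 + a) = a*(a + 1)*(a)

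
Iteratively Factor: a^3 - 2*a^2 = (a)*(a^2 - 2*a) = a^2*(a - 2)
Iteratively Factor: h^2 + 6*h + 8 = (h + 2)*(h + 4)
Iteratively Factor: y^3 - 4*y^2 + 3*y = (y - 3)*(y^2 - y) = y*(y - 3)*(y - 1)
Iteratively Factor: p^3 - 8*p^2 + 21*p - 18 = (p - 2)*(p^2 - 6*p + 9) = (p - 3)*(p - 2)*(p - 3)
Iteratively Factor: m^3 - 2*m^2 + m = (m - 1)*(m^2 - m) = m*(m - 1)*(m - 1)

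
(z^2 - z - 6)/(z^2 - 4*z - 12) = (z - 3)/(z - 6)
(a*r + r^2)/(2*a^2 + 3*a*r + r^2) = r/(2*a + r)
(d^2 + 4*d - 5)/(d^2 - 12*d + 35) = (d^2 + 4*d - 5)/(d^2 - 12*d + 35)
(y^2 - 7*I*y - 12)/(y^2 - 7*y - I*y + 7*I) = (y^2 - 7*I*y - 12)/(y^2 - 7*y - I*y + 7*I)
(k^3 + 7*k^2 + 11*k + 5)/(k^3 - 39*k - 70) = (k^2 + 2*k + 1)/(k^2 - 5*k - 14)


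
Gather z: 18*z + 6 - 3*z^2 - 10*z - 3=-3*z^2 + 8*z + 3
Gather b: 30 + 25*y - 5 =25*y + 25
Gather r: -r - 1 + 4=3 - r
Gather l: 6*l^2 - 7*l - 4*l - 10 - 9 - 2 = 6*l^2 - 11*l - 21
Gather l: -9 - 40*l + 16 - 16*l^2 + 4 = -16*l^2 - 40*l + 11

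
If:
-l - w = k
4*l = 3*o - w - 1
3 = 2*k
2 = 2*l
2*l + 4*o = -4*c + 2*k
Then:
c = -7/12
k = 3/2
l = 1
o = 5/6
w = -5/2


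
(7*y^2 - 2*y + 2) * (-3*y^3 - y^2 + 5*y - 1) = -21*y^5 - y^4 + 31*y^3 - 19*y^2 + 12*y - 2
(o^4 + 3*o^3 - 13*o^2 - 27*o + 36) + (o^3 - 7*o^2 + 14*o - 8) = o^4 + 4*o^3 - 20*o^2 - 13*o + 28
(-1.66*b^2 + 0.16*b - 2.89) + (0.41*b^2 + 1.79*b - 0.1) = -1.25*b^2 + 1.95*b - 2.99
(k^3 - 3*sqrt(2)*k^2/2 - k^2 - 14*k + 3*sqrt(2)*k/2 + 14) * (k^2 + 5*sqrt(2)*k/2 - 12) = k^5 - k^4 + sqrt(2)*k^4 - 67*k^3/2 - sqrt(2)*k^3 - 17*sqrt(2)*k^2 + 67*k^2/2 + 17*sqrt(2)*k + 168*k - 168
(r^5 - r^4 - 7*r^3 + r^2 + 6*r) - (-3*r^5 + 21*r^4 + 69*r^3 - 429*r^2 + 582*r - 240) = 4*r^5 - 22*r^4 - 76*r^3 + 430*r^2 - 576*r + 240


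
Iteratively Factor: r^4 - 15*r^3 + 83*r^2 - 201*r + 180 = (r - 5)*(r^3 - 10*r^2 + 33*r - 36) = (r - 5)*(r - 4)*(r^2 - 6*r + 9) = (r - 5)*(r - 4)*(r - 3)*(r - 3)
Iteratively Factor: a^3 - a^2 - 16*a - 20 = (a + 2)*(a^2 - 3*a - 10) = (a - 5)*(a + 2)*(a + 2)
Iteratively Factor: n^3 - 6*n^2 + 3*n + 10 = (n + 1)*(n^2 - 7*n + 10) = (n - 5)*(n + 1)*(n - 2)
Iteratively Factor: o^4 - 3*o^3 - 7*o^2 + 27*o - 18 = (o - 3)*(o^3 - 7*o + 6) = (o - 3)*(o - 2)*(o^2 + 2*o - 3) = (o - 3)*(o - 2)*(o - 1)*(o + 3)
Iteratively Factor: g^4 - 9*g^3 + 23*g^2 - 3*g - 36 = (g - 3)*(g^3 - 6*g^2 + 5*g + 12) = (g - 3)*(g + 1)*(g^2 - 7*g + 12) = (g - 3)^2*(g + 1)*(g - 4)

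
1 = 1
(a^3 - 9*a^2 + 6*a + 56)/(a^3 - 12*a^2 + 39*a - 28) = (a + 2)/(a - 1)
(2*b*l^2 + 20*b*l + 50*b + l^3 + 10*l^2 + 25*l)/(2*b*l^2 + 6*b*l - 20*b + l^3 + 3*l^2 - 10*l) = (l + 5)/(l - 2)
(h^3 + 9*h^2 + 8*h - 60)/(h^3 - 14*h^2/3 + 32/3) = 3*(h^2 + 11*h + 30)/(3*h^2 - 8*h - 16)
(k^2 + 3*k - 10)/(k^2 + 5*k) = (k - 2)/k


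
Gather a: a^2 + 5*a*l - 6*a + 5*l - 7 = a^2 + a*(5*l - 6) + 5*l - 7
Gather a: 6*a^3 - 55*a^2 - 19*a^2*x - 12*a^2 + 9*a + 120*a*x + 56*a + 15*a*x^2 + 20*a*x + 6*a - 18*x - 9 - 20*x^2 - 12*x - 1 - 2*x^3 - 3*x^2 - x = 6*a^3 + a^2*(-19*x - 67) + a*(15*x^2 + 140*x + 71) - 2*x^3 - 23*x^2 - 31*x - 10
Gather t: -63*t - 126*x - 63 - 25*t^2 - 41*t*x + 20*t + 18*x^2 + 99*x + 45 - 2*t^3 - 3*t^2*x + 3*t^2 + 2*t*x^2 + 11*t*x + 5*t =-2*t^3 + t^2*(-3*x - 22) + t*(2*x^2 - 30*x - 38) + 18*x^2 - 27*x - 18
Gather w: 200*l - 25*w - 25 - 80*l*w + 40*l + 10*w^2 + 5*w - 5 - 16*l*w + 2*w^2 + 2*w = 240*l + 12*w^2 + w*(-96*l - 18) - 30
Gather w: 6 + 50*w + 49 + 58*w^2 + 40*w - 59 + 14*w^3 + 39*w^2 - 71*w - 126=14*w^3 + 97*w^2 + 19*w - 130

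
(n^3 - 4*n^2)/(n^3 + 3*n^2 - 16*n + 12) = n^2*(n - 4)/(n^3 + 3*n^2 - 16*n + 12)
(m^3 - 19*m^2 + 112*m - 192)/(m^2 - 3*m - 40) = (m^2 - 11*m + 24)/(m + 5)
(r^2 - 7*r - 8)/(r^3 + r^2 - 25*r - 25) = (r - 8)/(r^2 - 25)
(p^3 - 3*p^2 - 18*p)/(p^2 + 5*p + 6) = p*(p - 6)/(p + 2)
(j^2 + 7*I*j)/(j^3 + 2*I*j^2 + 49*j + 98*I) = j/(j^2 - 5*I*j + 14)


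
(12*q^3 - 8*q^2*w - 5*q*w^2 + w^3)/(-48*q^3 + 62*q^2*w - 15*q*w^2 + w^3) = (-2*q - w)/(8*q - w)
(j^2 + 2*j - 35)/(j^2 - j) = (j^2 + 2*j - 35)/(j*(j - 1))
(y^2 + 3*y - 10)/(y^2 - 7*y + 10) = (y + 5)/(y - 5)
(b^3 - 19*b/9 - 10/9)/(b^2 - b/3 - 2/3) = (3*b^2 - 2*b - 5)/(3*(b - 1))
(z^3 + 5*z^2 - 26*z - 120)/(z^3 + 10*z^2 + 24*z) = (z - 5)/z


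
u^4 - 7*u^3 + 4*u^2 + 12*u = u*(u - 6)*(u - 2)*(u + 1)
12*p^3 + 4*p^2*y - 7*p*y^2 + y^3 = (-6*p + y)*(-2*p + y)*(p + y)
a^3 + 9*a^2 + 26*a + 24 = (a + 2)*(a + 3)*(a + 4)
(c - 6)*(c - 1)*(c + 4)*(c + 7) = c^4 + 4*c^3 - 43*c^2 - 130*c + 168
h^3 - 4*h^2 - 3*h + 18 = (h - 3)^2*(h + 2)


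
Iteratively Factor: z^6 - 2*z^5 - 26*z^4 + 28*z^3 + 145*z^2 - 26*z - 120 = (z - 3)*(z^5 + z^4 - 23*z^3 - 41*z^2 + 22*z + 40) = (z - 3)*(z + 4)*(z^4 - 3*z^3 - 11*z^2 + 3*z + 10) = (z - 3)*(z + 1)*(z + 4)*(z^3 - 4*z^2 - 7*z + 10) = (z - 3)*(z - 1)*(z + 1)*(z + 4)*(z^2 - 3*z - 10) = (z - 5)*(z - 3)*(z - 1)*(z + 1)*(z + 4)*(z + 2)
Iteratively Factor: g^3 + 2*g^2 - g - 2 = (g - 1)*(g^2 + 3*g + 2) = (g - 1)*(g + 1)*(g + 2)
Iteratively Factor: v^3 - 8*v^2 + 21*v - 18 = (v - 2)*(v^2 - 6*v + 9) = (v - 3)*(v - 2)*(v - 3)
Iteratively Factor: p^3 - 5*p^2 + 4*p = (p - 4)*(p^2 - p) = p*(p - 4)*(p - 1)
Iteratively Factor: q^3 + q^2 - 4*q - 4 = (q - 2)*(q^2 + 3*q + 2) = (q - 2)*(q + 1)*(q + 2)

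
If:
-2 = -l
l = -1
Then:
No Solution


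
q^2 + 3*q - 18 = (q - 3)*(q + 6)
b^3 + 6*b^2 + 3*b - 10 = (b - 1)*(b + 2)*(b + 5)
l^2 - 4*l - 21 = (l - 7)*(l + 3)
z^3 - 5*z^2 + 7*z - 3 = (z - 3)*(z - 1)^2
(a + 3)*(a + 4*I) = a^2 + 3*a + 4*I*a + 12*I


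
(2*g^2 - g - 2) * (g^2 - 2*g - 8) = 2*g^4 - 5*g^3 - 16*g^2 + 12*g + 16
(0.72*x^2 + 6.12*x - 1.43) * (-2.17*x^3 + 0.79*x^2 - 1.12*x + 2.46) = -1.5624*x^5 - 12.7116*x^4 + 7.1315*x^3 - 6.2129*x^2 + 16.6568*x - 3.5178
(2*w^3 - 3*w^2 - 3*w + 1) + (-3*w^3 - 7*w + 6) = -w^3 - 3*w^2 - 10*w + 7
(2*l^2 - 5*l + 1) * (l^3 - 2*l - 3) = 2*l^5 - 5*l^4 - 3*l^3 + 4*l^2 + 13*l - 3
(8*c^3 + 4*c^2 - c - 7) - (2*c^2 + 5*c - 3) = 8*c^3 + 2*c^2 - 6*c - 4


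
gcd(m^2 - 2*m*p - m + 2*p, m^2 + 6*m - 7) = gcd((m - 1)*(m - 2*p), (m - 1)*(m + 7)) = m - 1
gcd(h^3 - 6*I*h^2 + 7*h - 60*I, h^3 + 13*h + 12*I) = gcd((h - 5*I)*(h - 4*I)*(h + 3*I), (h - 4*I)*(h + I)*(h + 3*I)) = h^2 - I*h + 12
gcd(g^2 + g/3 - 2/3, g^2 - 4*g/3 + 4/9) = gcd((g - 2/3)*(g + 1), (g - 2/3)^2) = g - 2/3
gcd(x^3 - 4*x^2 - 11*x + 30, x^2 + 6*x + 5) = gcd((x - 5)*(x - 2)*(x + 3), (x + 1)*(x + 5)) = 1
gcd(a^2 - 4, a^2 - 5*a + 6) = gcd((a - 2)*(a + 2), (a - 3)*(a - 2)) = a - 2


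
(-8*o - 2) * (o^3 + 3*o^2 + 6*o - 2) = -8*o^4 - 26*o^3 - 54*o^2 + 4*o + 4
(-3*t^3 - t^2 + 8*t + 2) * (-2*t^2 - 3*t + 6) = 6*t^5 + 11*t^4 - 31*t^3 - 34*t^2 + 42*t + 12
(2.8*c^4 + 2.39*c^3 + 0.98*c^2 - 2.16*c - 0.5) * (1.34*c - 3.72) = 3.752*c^5 - 7.2134*c^4 - 7.5776*c^3 - 6.54*c^2 + 7.3652*c + 1.86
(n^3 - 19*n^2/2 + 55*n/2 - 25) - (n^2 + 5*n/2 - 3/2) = n^3 - 21*n^2/2 + 25*n - 47/2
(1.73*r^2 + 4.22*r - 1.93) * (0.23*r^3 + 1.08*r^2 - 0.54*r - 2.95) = 0.3979*r^5 + 2.839*r^4 + 3.1795*r^3 - 9.4667*r^2 - 11.4068*r + 5.6935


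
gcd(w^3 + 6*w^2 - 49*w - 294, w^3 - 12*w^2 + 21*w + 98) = w - 7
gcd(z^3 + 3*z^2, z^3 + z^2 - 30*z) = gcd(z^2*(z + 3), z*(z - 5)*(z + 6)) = z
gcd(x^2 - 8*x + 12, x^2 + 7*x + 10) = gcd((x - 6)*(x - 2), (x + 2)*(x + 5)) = 1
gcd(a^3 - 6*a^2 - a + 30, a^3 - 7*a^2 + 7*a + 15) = a^2 - 8*a + 15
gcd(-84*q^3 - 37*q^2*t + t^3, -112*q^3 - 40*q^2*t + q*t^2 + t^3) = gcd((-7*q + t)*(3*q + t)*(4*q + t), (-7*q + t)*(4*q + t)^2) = 28*q^2 + 3*q*t - t^2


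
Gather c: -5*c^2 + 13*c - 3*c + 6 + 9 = -5*c^2 + 10*c + 15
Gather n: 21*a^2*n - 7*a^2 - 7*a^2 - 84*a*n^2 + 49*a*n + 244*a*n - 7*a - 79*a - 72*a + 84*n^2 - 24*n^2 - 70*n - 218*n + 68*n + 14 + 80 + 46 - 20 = -14*a^2 - 158*a + n^2*(60 - 84*a) + n*(21*a^2 + 293*a - 220) + 120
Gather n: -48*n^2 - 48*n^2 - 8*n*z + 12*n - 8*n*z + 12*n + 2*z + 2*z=-96*n^2 + n*(24 - 16*z) + 4*z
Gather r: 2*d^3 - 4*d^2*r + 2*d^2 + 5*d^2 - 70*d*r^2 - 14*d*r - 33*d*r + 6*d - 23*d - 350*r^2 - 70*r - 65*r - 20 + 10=2*d^3 + 7*d^2 - 17*d + r^2*(-70*d - 350) + r*(-4*d^2 - 47*d - 135) - 10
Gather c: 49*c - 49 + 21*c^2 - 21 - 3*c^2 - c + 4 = 18*c^2 + 48*c - 66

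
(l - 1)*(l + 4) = l^2 + 3*l - 4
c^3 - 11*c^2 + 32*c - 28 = (c - 7)*(c - 2)^2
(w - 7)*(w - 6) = w^2 - 13*w + 42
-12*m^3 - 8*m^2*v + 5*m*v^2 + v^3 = (-2*m + v)*(m + v)*(6*m + v)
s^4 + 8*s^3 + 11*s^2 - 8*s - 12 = (s - 1)*(s + 1)*(s + 2)*(s + 6)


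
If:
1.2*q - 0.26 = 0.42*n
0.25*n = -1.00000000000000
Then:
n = -4.00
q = -1.18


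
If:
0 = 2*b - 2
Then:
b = 1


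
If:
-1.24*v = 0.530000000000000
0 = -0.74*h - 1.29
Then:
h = -1.74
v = -0.43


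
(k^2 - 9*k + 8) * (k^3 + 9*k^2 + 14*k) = k^5 - 59*k^3 - 54*k^2 + 112*k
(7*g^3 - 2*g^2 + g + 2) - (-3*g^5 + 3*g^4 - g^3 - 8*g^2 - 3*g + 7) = 3*g^5 - 3*g^4 + 8*g^3 + 6*g^2 + 4*g - 5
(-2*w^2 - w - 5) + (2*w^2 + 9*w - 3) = 8*w - 8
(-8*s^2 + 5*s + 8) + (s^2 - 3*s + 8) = -7*s^2 + 2*s + 16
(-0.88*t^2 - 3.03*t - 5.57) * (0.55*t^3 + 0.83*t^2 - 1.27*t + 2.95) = -0.484*t^5 - 2.3969*t^4 - 4.4608*t^3 - 3.371*t^2 - 1.8646*t - 16.4315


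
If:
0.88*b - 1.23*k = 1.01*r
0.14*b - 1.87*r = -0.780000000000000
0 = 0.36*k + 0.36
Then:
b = -1.01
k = -1.00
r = 0.34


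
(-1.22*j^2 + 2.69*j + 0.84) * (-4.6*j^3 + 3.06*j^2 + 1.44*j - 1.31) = 5.612*j^5 - 16.1072*j^4 + 2.6106*j^3 + 8.0422*j^2 - 2.3143*j - 1.1004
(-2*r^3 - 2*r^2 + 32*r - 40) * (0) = 0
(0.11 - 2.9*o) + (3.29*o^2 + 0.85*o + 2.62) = 3.29*o^2 - 2.05*o + 2.73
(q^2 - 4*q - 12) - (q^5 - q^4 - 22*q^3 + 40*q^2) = -q^5 + q^4 + 22*q^3 - 39*q^2 - 4*q - 12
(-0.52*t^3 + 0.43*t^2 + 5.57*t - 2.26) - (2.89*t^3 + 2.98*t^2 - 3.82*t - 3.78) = -3.41*t^3 - 2.55*t^2 + 9.39*t + 1.52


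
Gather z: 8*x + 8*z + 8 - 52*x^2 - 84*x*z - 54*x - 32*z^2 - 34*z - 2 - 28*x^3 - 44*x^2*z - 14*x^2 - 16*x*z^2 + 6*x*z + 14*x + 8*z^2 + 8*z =-28*x^3 - 66*x^2 - 32*x + z^2*(-16*x - 24) + z*(-44*x^2 - 78*x - 18) + 6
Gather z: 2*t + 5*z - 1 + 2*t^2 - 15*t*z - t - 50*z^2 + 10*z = 2*t^2 + t - 50*z^2 + z*(15 - 15*t) - 1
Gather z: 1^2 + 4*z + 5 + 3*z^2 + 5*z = 3*z^2 + 9*z + 6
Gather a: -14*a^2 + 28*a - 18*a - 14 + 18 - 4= -14*a^2 + 10*a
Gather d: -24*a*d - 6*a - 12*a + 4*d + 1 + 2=-18*a + d*(4 - 24*a) + 3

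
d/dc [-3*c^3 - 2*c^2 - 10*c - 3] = -9*c^2 - 4*c - 10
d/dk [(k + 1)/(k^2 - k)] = (-k^2 - 2*k + 1)/(k^2*(k^2 - 2*k + 1))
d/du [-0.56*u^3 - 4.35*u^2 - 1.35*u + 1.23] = -1.68*u^2 - 8.7*u - 1.35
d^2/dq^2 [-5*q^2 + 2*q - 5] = -10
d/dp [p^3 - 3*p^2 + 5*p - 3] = 3*p^2 - 6*p + 5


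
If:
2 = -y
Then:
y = -2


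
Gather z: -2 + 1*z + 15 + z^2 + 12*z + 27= z^2 + 13*z + 40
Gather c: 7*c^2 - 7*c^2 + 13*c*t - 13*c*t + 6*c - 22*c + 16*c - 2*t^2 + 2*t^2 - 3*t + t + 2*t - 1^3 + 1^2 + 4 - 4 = 0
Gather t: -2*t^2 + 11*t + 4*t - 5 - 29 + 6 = -2*t^2 + 15*t - 28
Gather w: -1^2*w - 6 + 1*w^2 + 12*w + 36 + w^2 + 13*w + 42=2*w^2 + 24*w + 72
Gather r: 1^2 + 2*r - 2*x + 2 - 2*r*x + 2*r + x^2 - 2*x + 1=r*(4 - 2*x) + x^2 - 4*x + 4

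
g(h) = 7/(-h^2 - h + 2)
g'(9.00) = 0.02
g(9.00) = -0.08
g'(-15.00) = 0.00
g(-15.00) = -0.03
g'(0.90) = 233.06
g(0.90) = 24.14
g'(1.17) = 80.51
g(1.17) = -12.99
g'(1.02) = 5833.08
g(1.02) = -115.89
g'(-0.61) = -0.31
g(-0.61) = 3.13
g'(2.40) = 1.07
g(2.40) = -1.14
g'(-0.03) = 1.60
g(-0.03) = 3.45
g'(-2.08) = -364.34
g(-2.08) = -28.41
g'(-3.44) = -1.01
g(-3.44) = -1.09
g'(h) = 7*(2*h + 1)/(-h^2 - h + 2)^2 = 7*(2*h + 1)/(h^2 + h - 2)^2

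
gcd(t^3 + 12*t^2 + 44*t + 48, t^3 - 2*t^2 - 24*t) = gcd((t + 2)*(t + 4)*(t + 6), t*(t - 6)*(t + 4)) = t + 4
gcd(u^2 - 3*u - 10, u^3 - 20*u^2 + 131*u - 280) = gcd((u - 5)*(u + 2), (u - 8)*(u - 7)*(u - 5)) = u - 5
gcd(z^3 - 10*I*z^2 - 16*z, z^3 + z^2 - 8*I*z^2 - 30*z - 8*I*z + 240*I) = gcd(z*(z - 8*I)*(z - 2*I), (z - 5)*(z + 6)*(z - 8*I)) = z - 8*I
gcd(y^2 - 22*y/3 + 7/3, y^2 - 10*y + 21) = y - 7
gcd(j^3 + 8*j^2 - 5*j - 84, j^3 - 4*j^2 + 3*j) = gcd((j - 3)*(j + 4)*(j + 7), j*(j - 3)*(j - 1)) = j - 3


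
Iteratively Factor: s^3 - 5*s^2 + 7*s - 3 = (s - 1)*(s^2 - 4*s + 3) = (s - 1)^2*(s - 3)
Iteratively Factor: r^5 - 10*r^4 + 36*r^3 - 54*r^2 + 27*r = (r)*(r^4 - 10*r^3 + 36*r^2 - 54*r + 27) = r*(r - 3)*(r^3 - 7*r^2 + 15*r - 9) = r*(r - 3)*(r - 1)*(r^2 - 6*r + 9) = r*(r - 3)^2*(r - 1)*(r - 3)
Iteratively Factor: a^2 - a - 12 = (a + 3)*(a - 4)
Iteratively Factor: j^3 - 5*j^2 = (j - 5)*(j^2) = j*(j - 5)*(j)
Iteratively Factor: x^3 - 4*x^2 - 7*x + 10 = (x + 2)*(x^2 - 6*x + 5) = (x - 1)*(x + 2)*(x - 5)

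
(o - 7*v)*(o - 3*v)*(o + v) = o^3 - 9*o^2*v + 11*o*v^2 + 21*v^3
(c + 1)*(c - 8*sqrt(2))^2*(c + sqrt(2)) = c^4 - 15*sqrt(2)*c^3 + c^3 - 15*sqrt(2)*c^2 + 96*c^2 + 96*c + 128*sqrt(2)*c + 128*sqrt(2)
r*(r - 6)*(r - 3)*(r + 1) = r^4 - 8*r^3 + 9*r^2 + 18*r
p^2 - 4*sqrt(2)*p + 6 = (p - 3*sqrt(2))*(p - sqrt(2))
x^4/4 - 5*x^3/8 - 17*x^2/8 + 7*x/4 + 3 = (x/2 + 1/2)*(x/2 + 1)*(x - 4)*(x - 3/2)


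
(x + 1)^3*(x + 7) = x^4 + 10*x^3 + 24*x^2 + 22*x + 7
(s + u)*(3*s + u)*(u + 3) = 3*s^2*u + 9*s^2 + 4*s*u^2 + 12*s*u + u^3 + 3*u^2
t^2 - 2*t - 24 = (t - 6)*(t + 4)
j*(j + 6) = j^2 + 6*j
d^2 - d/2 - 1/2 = (d - 1)*(d + 1/2)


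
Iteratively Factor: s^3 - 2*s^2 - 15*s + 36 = (s - 3)*(s^2 + s - 12) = (s - 3)^2*(s + 4)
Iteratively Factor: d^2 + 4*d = (d)*(d + 4)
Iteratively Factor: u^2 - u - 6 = (u - 3)*(u + 2)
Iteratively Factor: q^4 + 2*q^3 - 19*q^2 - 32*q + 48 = (q + 3)*(q^3 - q^2 - 16*q + 16) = (q - 1)*(q + 3)*(q^2 - 16) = (q - 4)*(q - 1)*(q + 3)*(q + 4)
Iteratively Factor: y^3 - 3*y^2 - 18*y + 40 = (y - 5)*(y^2 + 2*y - 8) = (y - 5)*(y - 2)*(y + 4)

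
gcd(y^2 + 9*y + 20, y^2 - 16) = y + 4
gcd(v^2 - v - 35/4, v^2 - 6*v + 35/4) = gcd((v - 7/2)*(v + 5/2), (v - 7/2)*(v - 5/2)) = v - 7/2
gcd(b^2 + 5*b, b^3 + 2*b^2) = b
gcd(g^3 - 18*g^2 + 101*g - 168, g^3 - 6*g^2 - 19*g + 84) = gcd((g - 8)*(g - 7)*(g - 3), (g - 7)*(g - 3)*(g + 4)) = g^2 - 10*g + 21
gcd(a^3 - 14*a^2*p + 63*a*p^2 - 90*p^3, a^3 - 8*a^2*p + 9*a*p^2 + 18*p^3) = a^2 - 9*a*p + 18*p^2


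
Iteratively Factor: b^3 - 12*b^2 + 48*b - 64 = (b - 4)*(b^2 - 8*b + 16) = (b - 4)^2*(b - 4)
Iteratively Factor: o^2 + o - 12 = (o - 3)*(o + 4)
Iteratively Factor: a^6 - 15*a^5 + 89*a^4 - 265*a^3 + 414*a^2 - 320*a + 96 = (a - 4)*(a^5 - 11*a^4 + 45*a^3 - 85*a^2 + 74*a - 24) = (a - 4)*(a - 1)*(a^4 - 10*a^3 + 35*a^2 - 50*a + 24) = (a - 4)^2*(a - 1)*(a^3 - 6*a^2 + 11*a - 6) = (a - 4)^2*(a - 3)*(a - 1)*(a^2 - 3*a + 2) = (a - 4)^2*(a - 3)*(a - 1)^2*(a - 2)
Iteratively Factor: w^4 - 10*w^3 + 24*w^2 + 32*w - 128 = (w - 4)*(w^3 - 6*w^2 + 32) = (w - 4)^2*(w^2 - 2*w - 8) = (w - 4)^2*(w + 2)*(w - 4)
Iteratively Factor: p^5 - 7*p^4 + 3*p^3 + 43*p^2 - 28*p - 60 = (p + 2)*(p^4 - 9*p^3 + 21*p^2 + p - 30) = (p - 5)*(p + 2)*(p^3 - 4*p^2 + p + 6) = (p - 5)*(p + 1)*(p + 2)*(p^2 - 5*p + 6) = (p - 5)*(p - 3)*(p + 1)*(p + 2)*(p - 2)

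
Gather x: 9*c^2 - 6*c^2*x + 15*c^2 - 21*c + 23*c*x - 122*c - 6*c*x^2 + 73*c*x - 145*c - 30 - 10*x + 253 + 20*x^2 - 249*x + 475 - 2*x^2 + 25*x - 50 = 24*c^2 - 288*c + x^2*(18 - 6*c) + x*(-6*c^2 + 96*c - 234) + 648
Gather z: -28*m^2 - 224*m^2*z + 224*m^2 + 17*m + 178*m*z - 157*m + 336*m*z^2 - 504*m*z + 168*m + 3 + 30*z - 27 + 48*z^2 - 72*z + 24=196*m^2 + 28*m + z^2*(336*m + 48) + z*(-224*m^2 - 326*m - 42)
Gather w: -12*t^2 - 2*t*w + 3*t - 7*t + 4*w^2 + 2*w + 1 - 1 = -12*t^2 - 4*t + 4*w^2 + w*(2 - 2*t)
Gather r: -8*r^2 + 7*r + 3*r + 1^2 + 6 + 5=-8*r^2 + 10*r + 12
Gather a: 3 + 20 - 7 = 16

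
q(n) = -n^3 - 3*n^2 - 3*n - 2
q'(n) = -3*n^2 - 6*n - 3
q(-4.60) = 45.66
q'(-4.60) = -38.88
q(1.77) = -22.25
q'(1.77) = -23.02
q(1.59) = -18.37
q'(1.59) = -20.12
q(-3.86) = 22.39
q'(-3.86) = -24.54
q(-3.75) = 19.80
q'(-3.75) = -22.69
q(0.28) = -3.10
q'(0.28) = -4.92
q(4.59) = -175.68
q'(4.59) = -93.74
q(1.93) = -26.15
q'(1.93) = -25.75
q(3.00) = -65.00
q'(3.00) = -48.00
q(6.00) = -344.00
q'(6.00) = -147.00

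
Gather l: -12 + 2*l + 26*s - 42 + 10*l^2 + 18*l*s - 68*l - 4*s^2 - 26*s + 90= 10*l^2 + l*(18*s - 66) - 4*s^2 + 36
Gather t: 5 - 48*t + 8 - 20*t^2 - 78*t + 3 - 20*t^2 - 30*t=-40*t^2 - 156*t + 16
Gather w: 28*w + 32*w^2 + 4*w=32*w^2 + 32*w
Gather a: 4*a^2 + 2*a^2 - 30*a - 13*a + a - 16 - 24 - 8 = 6*a^2 - 42*a - 48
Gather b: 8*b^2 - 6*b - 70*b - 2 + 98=8*b^2 - 76*b + 96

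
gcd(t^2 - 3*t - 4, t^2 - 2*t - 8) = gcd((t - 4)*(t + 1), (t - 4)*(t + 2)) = t - 4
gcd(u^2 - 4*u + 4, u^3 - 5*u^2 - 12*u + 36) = u - 2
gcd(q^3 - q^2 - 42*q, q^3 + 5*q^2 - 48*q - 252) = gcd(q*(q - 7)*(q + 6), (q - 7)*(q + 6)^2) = q^2 - q - 42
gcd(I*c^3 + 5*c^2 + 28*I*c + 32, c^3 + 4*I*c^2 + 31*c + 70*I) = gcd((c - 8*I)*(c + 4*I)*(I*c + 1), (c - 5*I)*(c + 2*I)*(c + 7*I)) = 1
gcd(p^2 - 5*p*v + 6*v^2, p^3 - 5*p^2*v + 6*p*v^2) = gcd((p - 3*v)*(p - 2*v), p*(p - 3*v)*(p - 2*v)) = p^2 - 5*p*v + 6*v^2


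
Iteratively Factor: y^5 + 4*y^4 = (y)*(y^4 + 4*y^3) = y^2*(y^3 + 4*y^2) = y^3*(y^2 + 4*y) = y^3*(y + 4)*(y)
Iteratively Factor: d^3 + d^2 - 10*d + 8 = (d - 1)*(d^2 + 2*d - 8) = (d - 2)*(d - 1)*(d + 4)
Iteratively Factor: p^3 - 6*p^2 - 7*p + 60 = (p + 3)*(p^2 - 9*p + 20) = (p - 5)*(p + 3)*(p - 4)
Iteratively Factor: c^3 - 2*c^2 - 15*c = (c - 5)*(c^2 + 3*c) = c*(c - 5)*(c + 3)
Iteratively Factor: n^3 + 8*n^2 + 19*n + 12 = (n + 4)*(n^2 + 4*n + 3) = (n + 3)*(n + 4)*(n + 1)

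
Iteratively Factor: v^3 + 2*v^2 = (v)*(v^2 + 2*v) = v*(v + 2)*(v)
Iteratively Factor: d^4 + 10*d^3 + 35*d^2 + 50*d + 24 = (d + 3)*(d^3 + 7*d^2 + 14*d + 8) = (d + 3)*(d + 4)*(d^2 + 3*d + 2) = (d + 2)*(d + 3)*(d + 4)*(d + 1)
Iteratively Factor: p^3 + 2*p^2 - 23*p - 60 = (p + 4)*(p^2 - 2*p - 15) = (p + 3)*(p + 4)*(p - 5)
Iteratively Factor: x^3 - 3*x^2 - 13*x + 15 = (x - 1)*(x^2 - 2*x - 15) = (x - 1)*(x + 3)*(x - 5)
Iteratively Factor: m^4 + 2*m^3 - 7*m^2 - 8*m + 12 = (m + 3)*(m^3 - m^2 - 4*m + 4) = (m - 2)*(m + 3)*(m^2 + m - 2) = (m - 2)*(m + 2)*(m + 3)*(m - 1)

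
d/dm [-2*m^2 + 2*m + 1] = 2 - 4*m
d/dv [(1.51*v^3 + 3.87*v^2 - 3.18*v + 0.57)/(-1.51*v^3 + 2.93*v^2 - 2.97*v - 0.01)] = (10.268*v^4 - 18.573*v^3 + 0.360300000000002*v^2 - 3.4176*v + 1.7247)/(2.2801*v^6 - 8.8486*v^5 + 17.5543*v^4 - 17.374*v^3 + 8.7623*v^2 + 0.0594*v + 0.0001)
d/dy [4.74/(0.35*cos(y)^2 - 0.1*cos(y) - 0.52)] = (3.318*cos(y) - 0.474)*sin(y)/(-0.35*cos(y)^2 + 0.1*cos(y) + 0.52)^2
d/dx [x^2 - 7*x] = 2*x - 7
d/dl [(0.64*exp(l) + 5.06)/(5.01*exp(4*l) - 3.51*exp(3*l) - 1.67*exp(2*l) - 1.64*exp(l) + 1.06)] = (-9.6192*exp(4*l) - 96.9096*exp(3*l) + 54.3506*exp(2*l) + 16.9004*exp(l) + 8.9768)*exp(l)/(25.1001*exp(8*l) - 35.1702*exp(7*l) - 4.4133*exp(6*l) - 4.7094*exp(5*l) + 24.9229*exp(4*l) - 1.9636*exp(3*l) - 0.8508*exp(2*l) - 3.4768*exp(l) + 1.1236)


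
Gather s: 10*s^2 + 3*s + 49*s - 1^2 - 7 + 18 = 10*s^2 + 52*s + 10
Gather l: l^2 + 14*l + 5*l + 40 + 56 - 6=l^2 + 19*l + 90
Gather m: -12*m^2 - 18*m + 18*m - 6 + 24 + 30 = 48 - 12*m^2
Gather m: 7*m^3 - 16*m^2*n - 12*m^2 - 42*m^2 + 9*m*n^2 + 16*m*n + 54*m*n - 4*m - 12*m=7*m^3 + m^2*(-16*n - 54) + m*(9*n^2 + 70*n - 16)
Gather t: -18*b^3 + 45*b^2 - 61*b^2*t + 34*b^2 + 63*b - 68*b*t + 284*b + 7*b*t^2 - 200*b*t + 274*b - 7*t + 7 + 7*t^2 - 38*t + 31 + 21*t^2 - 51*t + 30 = -18*b^3 + 79*b^2 + 621*b + t^2*(7*b + 28) + t*(-61*b^2 - 268*b - 96) + 68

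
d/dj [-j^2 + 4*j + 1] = 4 - 2*j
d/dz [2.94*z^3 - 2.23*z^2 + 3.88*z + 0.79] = 8.82*z^2 - 4.46*z + 3.88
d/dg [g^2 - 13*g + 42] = 2*g - 13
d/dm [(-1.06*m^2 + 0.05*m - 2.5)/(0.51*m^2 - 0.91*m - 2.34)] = (0.9391*m^2 + 7.5108*m - 2.392)/(0.2601*m^4 - 0.9282*m^3 - 1.5587*m^2 + 4.2588*m + 5.4756)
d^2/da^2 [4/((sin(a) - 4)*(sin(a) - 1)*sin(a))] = 4*(-9*sin(a)^2 + 46*sin(a) - 50 - 70/sin(a) + 88/sin(a)^2 - 32/sin(a)^3)/((sin(a) - 4)^3*(sin(a) - 1)^2)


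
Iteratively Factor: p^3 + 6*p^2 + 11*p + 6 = (p + 2)*(p^2 + 4*p + 3) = (p + 1)*(p + 2)*(p + 3)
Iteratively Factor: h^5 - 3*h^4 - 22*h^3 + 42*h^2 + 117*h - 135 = (h - 3)*(h^4 - 22*h^2 - 24*h + 45) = (h - 3)*(h - 1)*(h^3 + h^2 - 21*h - 45) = (h - 3)*(h - 1)*(h + 3)*(h^2 - 2*h - 15) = (h - 3)*(h - 1)*(h + 3)^2*(h - 5)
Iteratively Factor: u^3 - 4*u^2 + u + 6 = (u - 3)*(u^2 - u - 2) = (u - 3)*(u + 1)*(u - 2)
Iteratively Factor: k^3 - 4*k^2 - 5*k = (k - 5)*(k^2 + k) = k*(k - 5)*(k + 1)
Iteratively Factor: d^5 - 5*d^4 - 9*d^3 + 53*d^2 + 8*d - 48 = (d - 1)*(d^4 - 4*d^3 - 13*d^2 + 40*d + 48) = (d - 4)*(d - 1)*(d^3 - 13*d - 12) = (d - 4)*(d - 1)*(d + 1)*(d^2 - d - 12) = (d - 4)^2*(d - 1)*(d + 1)*(d + 3)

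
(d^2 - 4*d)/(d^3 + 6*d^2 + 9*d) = (d - 4)/(d^2 + 6*d + 9)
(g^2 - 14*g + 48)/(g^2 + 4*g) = (g^2 - 14*g + 48)/(g*(g + 4))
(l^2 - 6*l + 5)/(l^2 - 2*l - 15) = (l - 1)/(l + 3)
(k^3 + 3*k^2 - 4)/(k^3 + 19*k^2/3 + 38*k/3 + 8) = 3*(k^2 + k - 2)/(3*k^2 + 13*k + 12)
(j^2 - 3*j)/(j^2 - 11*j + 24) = j/(j - 8)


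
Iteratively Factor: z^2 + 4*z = (z)*(z + 4)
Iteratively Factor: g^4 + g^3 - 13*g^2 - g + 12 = (g + 1)*(g^3 - 13*g + 12) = (g + 1)*(g + 4)*(g^2 - 4*g + 3) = (g - 3)*(g + 1)*(g + 4)*(g - 1)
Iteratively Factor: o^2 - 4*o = (o - 4)*(o)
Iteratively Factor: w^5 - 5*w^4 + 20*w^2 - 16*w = (w - 1)*(w^4 - 4*w^3 - 4*w^2 + 16*w) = (w - 2)*(w - 1)*(w^3 - 2*w^2 - 8*w) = (w - 2)*(w - 1)*(w + 2)*(w^2 - 4*w) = (w - 4)*(w - 2)*(w - 1)*(w + 2)*(w)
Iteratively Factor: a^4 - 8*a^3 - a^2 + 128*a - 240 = (a + 4)*(a^3 - 12*a^2 + 47*a - 60) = (a - 5)*(a + 4)*(a^2 - 7*a + 12) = (a - 5)*(a - 3)*(a + 4)*(a - 4)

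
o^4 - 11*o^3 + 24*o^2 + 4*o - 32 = (o - 8)*(o - 2)^2*(o + 1)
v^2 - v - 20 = (v - 5)*(v + 4)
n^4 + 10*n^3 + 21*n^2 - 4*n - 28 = (n - 1)*(n + 2)^2*(n + 7)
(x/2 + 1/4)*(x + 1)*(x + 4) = x^3/2 + 11*x^2/4 + 13*x/4 + 1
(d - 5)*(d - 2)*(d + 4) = d^3 - 3*d^2 - 18*d + 40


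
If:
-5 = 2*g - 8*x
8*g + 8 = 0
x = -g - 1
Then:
No Solution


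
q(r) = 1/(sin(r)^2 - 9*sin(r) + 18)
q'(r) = (-2*sin(r)*cos(r) + 9*cos(r))/(sin(r)^2 - 9*sin(r) + 18)^2 = (9 - 2*sin(r))*cos(r)/(sin(r)^2 - 9*sin(r) + 18)^2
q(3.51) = 0.05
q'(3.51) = -0.02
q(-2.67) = 0.04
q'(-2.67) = -0.02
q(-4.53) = 0.10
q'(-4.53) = -0.01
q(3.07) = 0.06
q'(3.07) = -0.03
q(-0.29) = 0.05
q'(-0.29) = 0.02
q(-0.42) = 0.05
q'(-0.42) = 0.02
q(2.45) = 0.08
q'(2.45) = -0.04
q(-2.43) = 0.04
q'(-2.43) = -0.01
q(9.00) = 0.07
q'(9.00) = -0.04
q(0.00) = 0.06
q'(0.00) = 0.03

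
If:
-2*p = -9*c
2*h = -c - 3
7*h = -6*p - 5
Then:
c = 11/47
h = -76/47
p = 99/94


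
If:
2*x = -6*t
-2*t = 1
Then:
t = -1/2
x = 3/2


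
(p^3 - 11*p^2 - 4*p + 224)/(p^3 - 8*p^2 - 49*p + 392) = (p + 4)/(p + 7)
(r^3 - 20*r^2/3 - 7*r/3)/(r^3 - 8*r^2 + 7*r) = (r + 1/3)/(r - 1)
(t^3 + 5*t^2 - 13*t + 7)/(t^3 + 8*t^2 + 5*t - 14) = (t - 1)/(t + 2)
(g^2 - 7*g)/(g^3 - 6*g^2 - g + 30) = g*(g - 7)/(g^3 - 6*g^2 - g + 30)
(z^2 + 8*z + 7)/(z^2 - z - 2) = (z + 7)/(z - 2)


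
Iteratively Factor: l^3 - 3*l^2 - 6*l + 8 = (l - 1)*(l^2 - 2*l - 8) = (l - 1)*(l + 2)*(l - 4)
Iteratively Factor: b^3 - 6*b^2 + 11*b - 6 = (b - 3)*(b^2 - 3*b + 2) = (b - 3)*(b - 1)*(b - 2)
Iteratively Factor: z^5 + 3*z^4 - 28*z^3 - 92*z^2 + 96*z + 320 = (z - 2)*(z^4 + 5*z^3 - 18*z^2 - 128*z - 160) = (z - 5)*(z - 2)*(z^3 + 10*z^2 + 32*z + 32) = (z - 5)*(z - 2)*(z + 2)*(z^2 + 8*z + 16) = (z - 5)*(z - 2)*(z + 2)*(z + 4)*(z + 4)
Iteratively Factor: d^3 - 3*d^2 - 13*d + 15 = (d - 1)*(d^2 - 2*d - 15) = (d - 1)*(d + 3)*(d - 5)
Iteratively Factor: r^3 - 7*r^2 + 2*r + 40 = (r - 4)*(r^2 - 3*r - 10) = (r - 5)*(r - 4)*(r + 2)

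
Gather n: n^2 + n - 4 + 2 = n^2 + n - 2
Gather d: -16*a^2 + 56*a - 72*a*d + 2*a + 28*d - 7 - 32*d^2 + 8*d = -16*a^2 + 58*a - 32*d^2 + d*(36 - 72*a) - 7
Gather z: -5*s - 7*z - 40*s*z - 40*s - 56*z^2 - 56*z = -45*s - 56*z^2 + z*(-40*s - 63)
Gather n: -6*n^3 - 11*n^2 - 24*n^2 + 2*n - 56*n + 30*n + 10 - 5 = -6*n^3 - 35*n^2 - 24*n + 5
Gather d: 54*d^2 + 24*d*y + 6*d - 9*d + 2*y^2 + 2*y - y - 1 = 54*d^2 + d*(24*y - 3) + 2*y^2 + y - 1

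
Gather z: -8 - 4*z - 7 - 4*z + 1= -8*z - 14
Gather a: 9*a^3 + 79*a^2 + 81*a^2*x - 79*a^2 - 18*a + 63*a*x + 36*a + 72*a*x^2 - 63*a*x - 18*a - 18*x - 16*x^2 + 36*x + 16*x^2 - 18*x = 9*a^3 + 81*a^2*x + 72*a*x^2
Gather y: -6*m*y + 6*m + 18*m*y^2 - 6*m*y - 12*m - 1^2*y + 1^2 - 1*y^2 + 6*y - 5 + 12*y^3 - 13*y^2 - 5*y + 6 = -12*m*y - 6*m + 12*y^3 + y^2*(18*m - 14) + 2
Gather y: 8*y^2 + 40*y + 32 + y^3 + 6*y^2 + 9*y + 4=y^3 + 14*y^2 + 49*y + 36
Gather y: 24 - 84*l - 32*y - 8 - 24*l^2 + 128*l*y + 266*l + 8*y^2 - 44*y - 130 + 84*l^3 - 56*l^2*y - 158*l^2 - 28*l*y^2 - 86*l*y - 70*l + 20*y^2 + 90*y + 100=84*l^3 - 182*l^2 + 112*l + y^2*(28 - 28*l) + y*(-56*l^2 + 42*l + 14) - 14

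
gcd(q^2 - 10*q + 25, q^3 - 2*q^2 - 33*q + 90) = q - 5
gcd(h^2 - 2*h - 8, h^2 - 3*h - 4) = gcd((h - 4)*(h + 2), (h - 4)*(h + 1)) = h - 4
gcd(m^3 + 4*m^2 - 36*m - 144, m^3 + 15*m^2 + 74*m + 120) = m^2 + 10*m + 24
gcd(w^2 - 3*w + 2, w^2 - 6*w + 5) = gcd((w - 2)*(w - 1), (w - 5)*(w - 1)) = w - 1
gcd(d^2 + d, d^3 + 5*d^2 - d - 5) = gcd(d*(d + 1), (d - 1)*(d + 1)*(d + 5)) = d + 1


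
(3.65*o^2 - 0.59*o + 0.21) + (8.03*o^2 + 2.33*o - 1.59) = 11.68*o^2 + 1.74*o - 1.38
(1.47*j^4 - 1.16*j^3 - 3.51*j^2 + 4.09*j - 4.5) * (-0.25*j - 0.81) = -0.3675*j^5 - 0.9007*j^4 + 1.8171*j^3 + 1.8206*j^2 - 2.1879*j + 3.645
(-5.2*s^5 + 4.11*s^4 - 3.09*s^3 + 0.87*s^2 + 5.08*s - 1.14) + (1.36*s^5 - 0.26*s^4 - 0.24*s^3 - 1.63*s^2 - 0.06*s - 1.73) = -3.84*s^5 + 3.85*s^4 - 3.33*s^3 - 0.76*s^2 + 5.02*s - 2.87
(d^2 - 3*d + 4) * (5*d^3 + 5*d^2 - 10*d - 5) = 5*d^5 - 10*d^4 - 5*d^3 + 45*d^2 - 25*d - 20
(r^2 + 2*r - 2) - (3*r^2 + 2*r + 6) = -2*r^2 - 8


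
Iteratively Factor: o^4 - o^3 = (o)*(o^3 - o^2) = o^2*(o^2 - o) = o^3*(o - 1)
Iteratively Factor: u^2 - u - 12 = (u - 4)*(u + 3)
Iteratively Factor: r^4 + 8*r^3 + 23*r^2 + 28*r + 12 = (r + 1)*(r^3 + 7*r^2 + 16*r + 12) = (r + 1)*(r + 2)*(r^2 + 5*r + 6) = (r + 1)*(r + 2)^2*(r + 3)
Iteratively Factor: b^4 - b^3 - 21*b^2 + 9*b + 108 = (b - 4)*(b^3 + 3*b^2 - 9*b - 27) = (b - 4)*(b - 3)*(b^2 + 6*b + 9) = (b - 4)*(b - 3)*(b + 3)*(b + 3)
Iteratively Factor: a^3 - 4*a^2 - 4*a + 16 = (a + 2)*(a^2 - 6*a + 8) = (a - 2)*(a + 2)*(a - 4)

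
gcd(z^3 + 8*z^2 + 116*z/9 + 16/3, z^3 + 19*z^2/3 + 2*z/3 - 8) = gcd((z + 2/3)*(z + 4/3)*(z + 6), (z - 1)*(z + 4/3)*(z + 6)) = z^2 + 22*z/3 + 8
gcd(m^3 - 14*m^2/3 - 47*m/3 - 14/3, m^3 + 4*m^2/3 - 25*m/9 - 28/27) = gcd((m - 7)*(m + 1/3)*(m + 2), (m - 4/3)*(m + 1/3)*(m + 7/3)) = m + 1/3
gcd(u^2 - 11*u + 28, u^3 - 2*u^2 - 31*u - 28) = u - 7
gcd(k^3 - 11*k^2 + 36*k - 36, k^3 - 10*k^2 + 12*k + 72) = k - 6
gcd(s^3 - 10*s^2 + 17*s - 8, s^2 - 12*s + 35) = 1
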